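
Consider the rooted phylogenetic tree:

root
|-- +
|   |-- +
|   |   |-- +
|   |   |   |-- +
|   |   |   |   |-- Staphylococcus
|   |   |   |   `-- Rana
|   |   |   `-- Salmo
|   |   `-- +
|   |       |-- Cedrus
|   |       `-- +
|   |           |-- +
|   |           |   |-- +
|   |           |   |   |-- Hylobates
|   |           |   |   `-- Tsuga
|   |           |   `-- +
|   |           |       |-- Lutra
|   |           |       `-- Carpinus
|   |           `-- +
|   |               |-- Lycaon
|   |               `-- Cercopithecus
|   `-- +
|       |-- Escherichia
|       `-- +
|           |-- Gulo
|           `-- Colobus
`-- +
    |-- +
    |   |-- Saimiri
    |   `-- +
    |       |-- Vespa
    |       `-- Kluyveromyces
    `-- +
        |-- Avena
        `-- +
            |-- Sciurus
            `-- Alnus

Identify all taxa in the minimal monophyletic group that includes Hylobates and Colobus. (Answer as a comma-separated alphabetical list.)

Tracing Hylobates: it sits inside (Hylobates,Tsuga).
Tracing Colobus: it sits inside (Gulo,Colobus).
The smallest clade enclosing both is ((((Staphylococcus,Rana),Salmo),(Cedrus,(((Hylobates,Tsuga),(Lutra,Carpinus)),(Lycaon,Cercopithecus)))),(Escherichia,(Gulo,Colobus))); the answer is its 13 terminal taxa in alphabetical order.

Carpinus, Cedrus, Cercopithecus, Colobus, Escherichia, Gulo, Hylobates, Lutra, Lycaon, Rana, Salmo, Staphylococcus, Tsuga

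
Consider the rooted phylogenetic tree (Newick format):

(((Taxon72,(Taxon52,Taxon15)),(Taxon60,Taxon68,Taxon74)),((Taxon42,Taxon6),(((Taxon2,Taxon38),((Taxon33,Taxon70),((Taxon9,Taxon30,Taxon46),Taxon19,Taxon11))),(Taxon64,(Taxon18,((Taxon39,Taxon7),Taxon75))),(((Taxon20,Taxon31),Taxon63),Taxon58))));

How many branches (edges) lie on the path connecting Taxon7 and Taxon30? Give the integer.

The MRCA of Taxon7 and Taxon30 is the node subtending (((Taxon2,Taxon38),((Taxon33,Taxon70),((Taxon9,Taxon30,Taxon46),Taxon19,Taxon11))),(Taxon64,(Taxon18,((Taxon39,Taxon7),Taxon75))),(((Taxon20,Taxon31),Taxon63),Taxon58)).
From Taxon7 up to that node: 5 branches. From Taxon30 up to the same node: 5 branches. Total: 5 + 5 = 10.

10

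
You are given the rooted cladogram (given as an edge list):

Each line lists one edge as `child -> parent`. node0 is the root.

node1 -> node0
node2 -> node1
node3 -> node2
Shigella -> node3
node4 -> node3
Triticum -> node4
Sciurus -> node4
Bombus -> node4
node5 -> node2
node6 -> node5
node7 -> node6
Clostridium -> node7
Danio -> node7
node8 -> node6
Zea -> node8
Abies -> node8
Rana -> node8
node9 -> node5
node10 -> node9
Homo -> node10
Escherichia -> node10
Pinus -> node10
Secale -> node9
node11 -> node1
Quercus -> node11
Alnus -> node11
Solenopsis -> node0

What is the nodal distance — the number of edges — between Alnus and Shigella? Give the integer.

The MRCA of Alnus and Shigella is the node subtending (((Shigella,(Triticum,Sciurus,Bombus)),(((Clostridium,Danio),(Zea,Abies,Rana)),((Homo,Escherichia,Pinus),Secale))),(Quercus,Alnus)).
From Alnus up to that node: 2 branches. From Shigella up to the same node: 3 branches. Total: 2 + 3 = 5.

5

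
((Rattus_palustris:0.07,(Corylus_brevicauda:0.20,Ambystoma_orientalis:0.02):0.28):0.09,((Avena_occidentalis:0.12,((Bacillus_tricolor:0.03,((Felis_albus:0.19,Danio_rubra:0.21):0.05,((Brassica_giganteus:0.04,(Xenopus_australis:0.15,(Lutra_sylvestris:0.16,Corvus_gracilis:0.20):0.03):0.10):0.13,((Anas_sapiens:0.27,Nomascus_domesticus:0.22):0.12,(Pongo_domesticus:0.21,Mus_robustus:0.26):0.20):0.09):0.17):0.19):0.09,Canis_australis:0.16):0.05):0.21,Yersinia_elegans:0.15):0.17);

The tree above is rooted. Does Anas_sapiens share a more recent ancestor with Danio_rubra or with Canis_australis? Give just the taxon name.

Danio_rubra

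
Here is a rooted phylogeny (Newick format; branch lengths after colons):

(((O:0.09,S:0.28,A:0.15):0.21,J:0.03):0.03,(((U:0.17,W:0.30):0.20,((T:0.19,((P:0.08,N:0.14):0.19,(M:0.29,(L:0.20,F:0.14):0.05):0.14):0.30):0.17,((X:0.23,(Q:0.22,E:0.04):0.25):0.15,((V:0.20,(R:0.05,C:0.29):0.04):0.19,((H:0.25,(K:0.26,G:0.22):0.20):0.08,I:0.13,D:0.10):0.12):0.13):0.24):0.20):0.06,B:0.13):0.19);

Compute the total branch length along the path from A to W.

The path runs A → … → MRCA → … → W; the MRCA is the root of the tree.
Branch lengths along that path: 0.15 + 0.21 + 0.03 + 0.19 + 0.06 + 0.20 + 0.30 = 1.14.

1.14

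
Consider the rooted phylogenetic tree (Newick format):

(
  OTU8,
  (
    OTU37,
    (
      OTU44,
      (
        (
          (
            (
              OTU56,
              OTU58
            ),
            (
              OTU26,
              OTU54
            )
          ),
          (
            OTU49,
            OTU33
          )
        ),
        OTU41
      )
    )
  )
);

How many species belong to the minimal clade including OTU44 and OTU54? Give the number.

8

The MRCA of OTU44 and OTU54 is the node subtending (OTU44,((((OTU56,OTU58),(OTU26,OTU54)),(OTU49,OTU33)),OTU41)).
That clade contains 8 terminal taxa: OTU26, OTU33, OTU41, OTU44, OTU49, OTU54, OTU56, OTU58.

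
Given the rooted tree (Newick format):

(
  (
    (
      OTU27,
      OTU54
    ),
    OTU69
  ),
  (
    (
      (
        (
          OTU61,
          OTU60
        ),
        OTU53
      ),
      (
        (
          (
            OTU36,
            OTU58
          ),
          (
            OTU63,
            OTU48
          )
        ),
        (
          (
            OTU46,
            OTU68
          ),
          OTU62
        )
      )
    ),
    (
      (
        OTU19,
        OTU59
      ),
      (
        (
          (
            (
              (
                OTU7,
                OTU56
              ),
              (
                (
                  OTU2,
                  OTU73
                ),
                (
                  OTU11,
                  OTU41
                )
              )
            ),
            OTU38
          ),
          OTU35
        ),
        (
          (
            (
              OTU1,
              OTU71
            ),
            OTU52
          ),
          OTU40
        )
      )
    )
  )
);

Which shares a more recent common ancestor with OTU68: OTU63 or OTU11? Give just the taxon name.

OTU63

The MRCA of OTU68 and OTU63 subtends (((OTU36,OTU58),(OTU63,OTU48)),((OTU46,OTU68),OTU62)) (7 taxa).
The MRCA of OTU68 and OTU11 subtends ((((OTU61,OTU60),OTU53),(((OTU36,OTU58),(OTU63,OTU48)),((OTU46,OTU68),OTU62))),((OTU19,OTU59),(((((OTU7,OTU56),((OTU2,OTU73),(OTU11,OTU41))),OTU38),OTU35),(((OTU1,OTU71),OTU52),OTU40)))) (24 taxa).
The first is nested inside the second, so OTU68 shares a more recent common ancestor with OTU63.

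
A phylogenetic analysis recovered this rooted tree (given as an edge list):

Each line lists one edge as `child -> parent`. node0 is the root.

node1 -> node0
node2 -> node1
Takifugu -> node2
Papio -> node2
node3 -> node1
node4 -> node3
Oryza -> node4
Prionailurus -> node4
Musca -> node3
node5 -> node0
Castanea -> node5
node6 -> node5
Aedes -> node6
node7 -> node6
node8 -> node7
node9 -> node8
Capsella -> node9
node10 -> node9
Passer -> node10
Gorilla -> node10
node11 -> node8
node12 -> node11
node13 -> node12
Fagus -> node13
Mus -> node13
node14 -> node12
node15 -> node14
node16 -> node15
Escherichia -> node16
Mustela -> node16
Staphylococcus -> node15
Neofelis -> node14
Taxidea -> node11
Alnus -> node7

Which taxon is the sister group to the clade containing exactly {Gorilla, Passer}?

The clade containing exactly {Gorilla, Passer} attaches to the tree at the node subtending (Capsella,(Passer,Gorilla)).
The other lineage descending from that same node — the sister group — is the single tip Capsella.

Capsella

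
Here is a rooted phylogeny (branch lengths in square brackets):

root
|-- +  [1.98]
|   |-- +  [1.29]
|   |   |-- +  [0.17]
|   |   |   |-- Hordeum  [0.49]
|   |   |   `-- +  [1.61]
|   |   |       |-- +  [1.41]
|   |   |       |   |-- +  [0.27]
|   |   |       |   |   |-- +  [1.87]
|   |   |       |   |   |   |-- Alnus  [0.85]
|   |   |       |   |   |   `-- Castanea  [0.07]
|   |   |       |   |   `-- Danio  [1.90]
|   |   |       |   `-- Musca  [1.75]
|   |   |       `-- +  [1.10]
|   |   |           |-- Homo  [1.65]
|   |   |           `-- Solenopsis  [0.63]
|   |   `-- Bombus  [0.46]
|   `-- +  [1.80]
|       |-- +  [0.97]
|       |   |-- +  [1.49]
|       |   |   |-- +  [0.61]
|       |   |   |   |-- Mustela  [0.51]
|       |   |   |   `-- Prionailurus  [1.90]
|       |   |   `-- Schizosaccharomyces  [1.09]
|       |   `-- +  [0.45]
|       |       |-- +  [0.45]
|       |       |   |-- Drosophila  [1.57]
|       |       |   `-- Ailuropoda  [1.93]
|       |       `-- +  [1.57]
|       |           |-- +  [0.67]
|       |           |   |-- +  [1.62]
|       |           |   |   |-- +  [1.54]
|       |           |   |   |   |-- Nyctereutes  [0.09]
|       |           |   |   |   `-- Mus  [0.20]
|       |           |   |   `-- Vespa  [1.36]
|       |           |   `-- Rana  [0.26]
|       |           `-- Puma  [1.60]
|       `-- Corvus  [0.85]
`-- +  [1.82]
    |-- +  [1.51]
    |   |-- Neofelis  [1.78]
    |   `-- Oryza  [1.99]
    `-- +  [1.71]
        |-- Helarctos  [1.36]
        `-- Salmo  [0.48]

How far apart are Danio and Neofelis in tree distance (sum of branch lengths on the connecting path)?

13.74

The path runs Danio → … → MRCA → … → Neofelis; the MRCA is the root of the tree.
Branch lengths along that path: 1.90 + 0.27 + 1.41 + 1.61 + 0.17 + 1.29 + 1.98 + 1.82 + 1.51 + 1.78 = 13.74.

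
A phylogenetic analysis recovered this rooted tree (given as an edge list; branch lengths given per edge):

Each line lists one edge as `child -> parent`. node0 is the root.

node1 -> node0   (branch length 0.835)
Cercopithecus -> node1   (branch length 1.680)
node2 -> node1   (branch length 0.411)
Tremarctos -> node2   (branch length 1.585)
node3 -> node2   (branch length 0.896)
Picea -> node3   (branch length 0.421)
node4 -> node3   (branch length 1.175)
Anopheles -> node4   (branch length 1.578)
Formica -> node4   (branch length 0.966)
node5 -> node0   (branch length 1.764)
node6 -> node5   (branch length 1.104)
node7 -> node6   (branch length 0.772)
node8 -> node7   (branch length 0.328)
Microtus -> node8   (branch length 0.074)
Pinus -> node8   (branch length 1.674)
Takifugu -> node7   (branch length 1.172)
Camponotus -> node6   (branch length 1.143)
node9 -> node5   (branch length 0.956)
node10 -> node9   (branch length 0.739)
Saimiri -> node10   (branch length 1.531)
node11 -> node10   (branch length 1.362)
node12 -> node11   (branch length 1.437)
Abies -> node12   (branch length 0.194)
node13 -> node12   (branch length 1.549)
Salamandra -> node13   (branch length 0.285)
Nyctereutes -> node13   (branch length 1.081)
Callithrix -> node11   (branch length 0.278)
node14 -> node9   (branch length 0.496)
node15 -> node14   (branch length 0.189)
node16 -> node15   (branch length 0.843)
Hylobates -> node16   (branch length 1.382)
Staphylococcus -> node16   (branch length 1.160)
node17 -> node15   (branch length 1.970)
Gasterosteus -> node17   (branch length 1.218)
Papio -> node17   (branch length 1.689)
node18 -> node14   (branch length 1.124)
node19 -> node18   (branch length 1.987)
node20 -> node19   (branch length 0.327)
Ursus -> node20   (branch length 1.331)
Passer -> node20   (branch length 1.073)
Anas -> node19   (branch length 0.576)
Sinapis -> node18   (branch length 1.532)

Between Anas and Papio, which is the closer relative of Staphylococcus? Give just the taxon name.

The MRCA of Staphylococcus and Papio subtends ((Hylobates,Staphylococcus),(Gasterosteus,Papio)) (4 taxa).
The MRCA of Staphylococcus and Anas subtends (((Hylobates,Staphylococcus),(Gasterosteus,Papio)),(((Ursus,Passer),Anas),Sinapis)) (8 taxa).
The first is nested inside the second, so Staphylococcus shares a more recent common ancestor with Papio.

Papio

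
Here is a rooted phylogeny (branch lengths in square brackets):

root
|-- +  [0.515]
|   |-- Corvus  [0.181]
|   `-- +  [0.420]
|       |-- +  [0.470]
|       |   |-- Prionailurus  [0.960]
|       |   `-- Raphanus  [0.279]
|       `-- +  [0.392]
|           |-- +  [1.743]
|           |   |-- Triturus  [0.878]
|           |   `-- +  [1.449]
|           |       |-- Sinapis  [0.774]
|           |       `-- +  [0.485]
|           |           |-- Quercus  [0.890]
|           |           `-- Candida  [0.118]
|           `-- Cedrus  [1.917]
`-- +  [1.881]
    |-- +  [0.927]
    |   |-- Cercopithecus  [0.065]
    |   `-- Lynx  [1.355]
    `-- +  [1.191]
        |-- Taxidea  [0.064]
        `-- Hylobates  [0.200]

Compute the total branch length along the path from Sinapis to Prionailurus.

The path runs Sinapis → … → MRCA → … → Prionailurus; the MRCA is the node subtending ((Prionailurus,Raphanus),((Triturus,(Sinapis,(Quercus,Candida))),Cedrus)).
Branch lengths along that path: 0.774 + 1.449 + 1.743 + 0.392 + 0.470 + 0.960 = 5.788.

5.788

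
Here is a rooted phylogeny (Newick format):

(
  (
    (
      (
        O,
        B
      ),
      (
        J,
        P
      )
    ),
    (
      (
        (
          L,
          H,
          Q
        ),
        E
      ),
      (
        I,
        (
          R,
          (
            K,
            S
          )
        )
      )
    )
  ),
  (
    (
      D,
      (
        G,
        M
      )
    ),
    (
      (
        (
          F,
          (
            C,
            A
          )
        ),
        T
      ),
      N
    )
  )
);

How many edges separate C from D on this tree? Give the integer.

The MRCA of C and D is the node subtending ((D,(G,M)),(((F,(C,A)),T),N)).
From C up to that node: 5 branches. From D up to the same node: 2 branches. Total: 5 + 2 = 7.

7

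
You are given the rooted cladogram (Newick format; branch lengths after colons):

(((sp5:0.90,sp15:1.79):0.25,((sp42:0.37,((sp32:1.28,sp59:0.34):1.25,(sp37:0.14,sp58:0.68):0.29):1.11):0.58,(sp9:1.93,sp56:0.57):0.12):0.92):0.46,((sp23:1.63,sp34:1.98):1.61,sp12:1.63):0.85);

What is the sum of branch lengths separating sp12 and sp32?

8.08

The path runs sp12 → … → MRCA → … → sp32; the MRCA is the root of the tree.
Branch lengths along that path: 1.63 + 0.85 + 0.46 + 0.92 + 0.58 + 1.11 + 1.25 + 1.28 = 8.08.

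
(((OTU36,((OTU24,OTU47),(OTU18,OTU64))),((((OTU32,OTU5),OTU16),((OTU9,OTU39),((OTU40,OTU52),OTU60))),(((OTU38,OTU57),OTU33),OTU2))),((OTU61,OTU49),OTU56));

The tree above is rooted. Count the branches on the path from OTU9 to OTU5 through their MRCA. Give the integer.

6

The MRCA of OTU9 and OTU5 is the node subtending (((OTU32,OTU5),OTU16),((OTU9,OTU39),((OTU40,OTU52),OTU60))).
From OTU9 up to that node: 3 branches. From OTU5 up to the same node: 3 branches. Total: 3 + 3 = 6.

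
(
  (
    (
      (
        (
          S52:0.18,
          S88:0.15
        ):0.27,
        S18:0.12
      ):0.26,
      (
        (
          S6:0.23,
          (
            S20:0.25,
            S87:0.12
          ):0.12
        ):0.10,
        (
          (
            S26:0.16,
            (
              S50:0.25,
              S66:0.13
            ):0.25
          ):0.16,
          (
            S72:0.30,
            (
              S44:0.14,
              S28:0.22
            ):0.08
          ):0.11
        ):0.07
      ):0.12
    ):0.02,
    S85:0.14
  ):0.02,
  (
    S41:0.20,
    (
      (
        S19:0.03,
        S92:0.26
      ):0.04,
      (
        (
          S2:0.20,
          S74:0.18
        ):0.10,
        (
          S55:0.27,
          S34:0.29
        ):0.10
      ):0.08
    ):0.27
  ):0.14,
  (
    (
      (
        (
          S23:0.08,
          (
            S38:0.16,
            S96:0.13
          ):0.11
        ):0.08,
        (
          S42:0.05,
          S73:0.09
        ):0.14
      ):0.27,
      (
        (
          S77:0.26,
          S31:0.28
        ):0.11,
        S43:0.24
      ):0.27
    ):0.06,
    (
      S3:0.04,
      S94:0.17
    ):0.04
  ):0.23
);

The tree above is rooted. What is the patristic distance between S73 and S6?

The path runs S73 → … → MRCA → … → S6; the MRCA is the root of the tree.
Branch lengths along that path: 0.09 + 0.14 + 0.27 + 0.06 + 0.23 + 0.02 + 0.02 + 0.12 + 0.10 + 0.23 = 1.28.

1.28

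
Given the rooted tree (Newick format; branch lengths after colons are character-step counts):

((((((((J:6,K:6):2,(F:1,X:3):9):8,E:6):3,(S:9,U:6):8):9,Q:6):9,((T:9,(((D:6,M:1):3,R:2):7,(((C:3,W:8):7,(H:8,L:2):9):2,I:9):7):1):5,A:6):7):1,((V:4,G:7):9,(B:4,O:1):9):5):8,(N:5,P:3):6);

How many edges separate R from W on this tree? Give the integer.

6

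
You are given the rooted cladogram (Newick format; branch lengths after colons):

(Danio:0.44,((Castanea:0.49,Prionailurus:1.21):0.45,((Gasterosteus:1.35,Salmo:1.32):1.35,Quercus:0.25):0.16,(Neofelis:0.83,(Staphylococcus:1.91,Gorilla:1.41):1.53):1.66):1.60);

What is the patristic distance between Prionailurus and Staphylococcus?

6.76

The path runs Prionailurus → … → MRCA → … → Staphylococcus; the MRCA is the node subtending ((Castanea,Prionailurus),((Gasterosteus,Salmo),Quercus),(Neofelis,(Staphylococcus,Gorilla))).
Branch lengths along that path: 1.21 + 0.45 + 1.66 + 1.53 + 1.91 = 6.76.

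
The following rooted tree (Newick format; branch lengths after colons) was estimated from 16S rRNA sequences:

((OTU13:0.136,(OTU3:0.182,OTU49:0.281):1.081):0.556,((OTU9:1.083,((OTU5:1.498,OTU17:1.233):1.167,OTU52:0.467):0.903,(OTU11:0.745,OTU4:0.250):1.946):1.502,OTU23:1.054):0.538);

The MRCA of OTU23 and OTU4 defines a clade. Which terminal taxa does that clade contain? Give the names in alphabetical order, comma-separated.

Tracing OTU23: it sits inside ((OTU9,((OTU5,OTU17),OTU52),(OTU11,OTU4)),OTU23).
Tracing OTU4: it sits inside (OTU11,OTU4).
The smallest clade enclosing both is ((OTU9,((OTU5,OTU17),OTU52),(OTU11,OTU4)),OTU23); the answer is its 7 terminal taxa in alphabetical order.

OTU11, OTU17, OTU23, OTU4, OTU5, OTU52, OTU9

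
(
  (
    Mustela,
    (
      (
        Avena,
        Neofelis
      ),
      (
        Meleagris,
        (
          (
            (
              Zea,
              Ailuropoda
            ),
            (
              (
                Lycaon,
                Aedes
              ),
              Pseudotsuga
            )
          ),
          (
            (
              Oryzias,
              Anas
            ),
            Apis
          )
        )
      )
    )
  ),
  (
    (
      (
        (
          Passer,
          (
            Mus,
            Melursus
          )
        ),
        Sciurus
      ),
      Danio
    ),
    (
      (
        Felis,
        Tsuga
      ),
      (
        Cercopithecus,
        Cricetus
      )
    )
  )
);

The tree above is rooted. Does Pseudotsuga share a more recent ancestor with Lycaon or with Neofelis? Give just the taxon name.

The MRCA of Pseudotsuga and Lycaon subtends ((Lycaon,Aedes),Pseudotsuga) (3 taxa).
The MRCA of Pseudotsuga and Neofelis subtends ((Avena,Neofelis),(Meleagris,(((Zea,Ailuropoda),((Lycaon,Aedes),Pseudotsuga)),((Oryzias,Anas),Apis)))) (11 taxa).
The first is nested inside the second, so Pseudotsuga shares a more recent common ancestor with Lycaon.

Lycaon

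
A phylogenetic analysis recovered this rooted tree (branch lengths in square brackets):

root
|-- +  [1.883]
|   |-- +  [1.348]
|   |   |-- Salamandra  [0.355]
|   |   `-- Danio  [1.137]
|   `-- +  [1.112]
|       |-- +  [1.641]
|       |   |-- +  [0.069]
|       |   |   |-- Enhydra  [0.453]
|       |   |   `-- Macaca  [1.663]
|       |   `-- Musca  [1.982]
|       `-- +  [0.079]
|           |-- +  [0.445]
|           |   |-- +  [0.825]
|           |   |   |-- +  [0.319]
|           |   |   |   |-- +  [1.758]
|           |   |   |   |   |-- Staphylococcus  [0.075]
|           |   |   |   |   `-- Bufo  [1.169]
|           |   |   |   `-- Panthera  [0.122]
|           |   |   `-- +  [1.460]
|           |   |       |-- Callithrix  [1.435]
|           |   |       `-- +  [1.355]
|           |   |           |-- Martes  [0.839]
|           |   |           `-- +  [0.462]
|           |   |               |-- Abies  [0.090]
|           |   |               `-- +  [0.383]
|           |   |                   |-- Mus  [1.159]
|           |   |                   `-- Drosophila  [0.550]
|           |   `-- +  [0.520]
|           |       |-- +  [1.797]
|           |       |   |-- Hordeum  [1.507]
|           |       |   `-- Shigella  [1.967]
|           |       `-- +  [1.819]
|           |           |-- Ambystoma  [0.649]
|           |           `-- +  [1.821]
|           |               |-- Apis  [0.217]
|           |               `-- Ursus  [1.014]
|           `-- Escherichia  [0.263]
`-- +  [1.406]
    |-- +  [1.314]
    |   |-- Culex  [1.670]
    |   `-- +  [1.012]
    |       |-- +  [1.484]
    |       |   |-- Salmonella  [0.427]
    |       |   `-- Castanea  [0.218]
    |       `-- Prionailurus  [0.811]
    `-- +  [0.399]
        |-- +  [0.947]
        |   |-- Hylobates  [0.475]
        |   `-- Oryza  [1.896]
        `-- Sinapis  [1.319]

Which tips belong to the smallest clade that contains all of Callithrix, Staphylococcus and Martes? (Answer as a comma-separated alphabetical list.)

Tracing Callithrix: it sits inside (Callithrix,(Martes,(Abies,(Mus,Drosophila)))).
Tracing Staphylococcus: it sits inside (Staphylococcus,Bufo).
Tracing Martes: it sits inside (Martes,(Abies,(Mus,Drosophila))).
The smallest clade enclosing all 3 is (((Staphylococcus,Bufo),Panthera),(Callithrix,(Martes,(Abies,(Mus,Drosophila))))); the answer is its 8 terminal taxa in alphabetical order.

Abies, Bufo, Callithrix, Drosophila, Martes, Mus, Panthera, Staphylococcus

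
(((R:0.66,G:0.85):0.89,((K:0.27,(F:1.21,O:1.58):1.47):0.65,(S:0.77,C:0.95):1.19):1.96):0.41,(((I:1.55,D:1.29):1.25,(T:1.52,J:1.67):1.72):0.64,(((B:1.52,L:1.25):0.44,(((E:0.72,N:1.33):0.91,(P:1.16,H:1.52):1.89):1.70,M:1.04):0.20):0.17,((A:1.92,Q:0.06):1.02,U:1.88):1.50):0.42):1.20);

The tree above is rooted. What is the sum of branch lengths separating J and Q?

The path runs J → … → MRCA → … → Q; the MRCA is the node subtending (((I,D),(T,J)),(((B,L),(((E,N),(P,H)),M)),((A,Q),U))).
Branch lengths along that path: 1.67 + 1.72 + 0.64 + 0.42 + 1.50 + 1.02 + 0.06 = 7.03.

7.03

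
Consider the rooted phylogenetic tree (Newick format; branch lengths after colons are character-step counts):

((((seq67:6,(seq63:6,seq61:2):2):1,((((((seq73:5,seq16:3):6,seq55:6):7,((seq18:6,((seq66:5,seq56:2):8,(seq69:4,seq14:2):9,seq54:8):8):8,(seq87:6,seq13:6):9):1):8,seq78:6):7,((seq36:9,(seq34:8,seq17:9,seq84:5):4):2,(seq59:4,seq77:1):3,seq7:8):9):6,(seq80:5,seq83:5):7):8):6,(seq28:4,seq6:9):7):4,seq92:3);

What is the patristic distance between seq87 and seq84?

51

The path runs seq87 → … → MRCA → … → seq84; the MRCA is the node subtending (((((seq73,seq16),seq55),((seq18,((seq66,seq56),(seq69,seq14),seq54)),(seq87,seq13))),seq78),((seq36,(seq34,seq17,seq84)),(seq59,seq77),seq7)).
Branch lengths along that path: 6 + 9 + 1 + 8 + 7 + 9 + 2 + 4 + 5 = 51.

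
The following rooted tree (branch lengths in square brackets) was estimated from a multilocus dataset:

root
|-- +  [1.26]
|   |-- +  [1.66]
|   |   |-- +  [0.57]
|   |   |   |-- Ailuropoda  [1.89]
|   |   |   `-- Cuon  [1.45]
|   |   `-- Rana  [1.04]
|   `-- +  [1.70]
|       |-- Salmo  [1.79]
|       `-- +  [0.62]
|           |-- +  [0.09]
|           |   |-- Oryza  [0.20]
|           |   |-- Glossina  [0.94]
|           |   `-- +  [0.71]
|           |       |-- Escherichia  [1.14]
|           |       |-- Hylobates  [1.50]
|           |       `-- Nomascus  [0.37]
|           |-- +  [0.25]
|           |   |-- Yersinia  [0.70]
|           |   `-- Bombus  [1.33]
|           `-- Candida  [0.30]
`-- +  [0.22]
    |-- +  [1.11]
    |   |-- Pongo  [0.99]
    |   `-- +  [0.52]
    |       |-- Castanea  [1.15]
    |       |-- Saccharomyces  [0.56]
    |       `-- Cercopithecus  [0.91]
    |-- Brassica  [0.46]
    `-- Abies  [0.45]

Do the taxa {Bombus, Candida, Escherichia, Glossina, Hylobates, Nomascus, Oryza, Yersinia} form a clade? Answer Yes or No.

Yes

The most recent common ancestor of these taxa subtends ((Oryza,Glossina,(Escherichia,Hylobates,Nomascus)),(Yersinia,Bombus),Candida).
That clade has exactly 8 tips — every listed taxon and nothing else — so the group is monophyletic.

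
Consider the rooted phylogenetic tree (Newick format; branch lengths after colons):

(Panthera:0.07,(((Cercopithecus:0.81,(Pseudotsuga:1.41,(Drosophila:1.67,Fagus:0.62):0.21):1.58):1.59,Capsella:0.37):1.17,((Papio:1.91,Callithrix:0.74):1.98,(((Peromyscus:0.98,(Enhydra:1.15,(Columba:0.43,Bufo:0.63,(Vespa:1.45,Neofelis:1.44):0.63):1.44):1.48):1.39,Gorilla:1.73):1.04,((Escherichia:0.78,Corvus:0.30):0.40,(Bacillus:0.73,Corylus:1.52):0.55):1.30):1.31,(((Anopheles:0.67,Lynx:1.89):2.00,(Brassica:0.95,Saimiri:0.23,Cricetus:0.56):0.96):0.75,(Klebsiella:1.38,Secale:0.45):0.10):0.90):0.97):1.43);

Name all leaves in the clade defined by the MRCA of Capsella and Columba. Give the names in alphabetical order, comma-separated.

Anopheles, Bacillus, Brassica, Bufo, Callithrix, Capsella, Cercopithecus, Columba, Corvus, Corylus, Cricetus, Drosophila, Enhydra, Escherichia, Fagus, Gorilla, Klebsiella, Lynx, Neofelis, Papio, Peromyscus, Pseudotsuga, Saimiri, Secale, Vespa

Tracing Capsella: it sits inside ((Cercopithecus,(Pseudotsuga,(Drosophila,Fagus))),Capsella).
Tracing Columba: it sits inside (Columba,Bufo,(Vespa,Neofelis)).
The smallest clade enclosing both is (((Cercopithecus,(Pseudotsuga,(Drosophila,Fagus))),Capsella),((Papio,Callithrix),(((Peromyscus,(Enhydra,(Columba,Bufo,(Vespa,Neofelis)))),Gorilla),((Escherichia,Corvus),(Bacillus,Corylus))),(((Anopheles,Lynx),(Brassica,Saimiri,Cricetus)),(Klebsiella,Secale)))); the answer is its 25 terminal taxa in alphabetical order.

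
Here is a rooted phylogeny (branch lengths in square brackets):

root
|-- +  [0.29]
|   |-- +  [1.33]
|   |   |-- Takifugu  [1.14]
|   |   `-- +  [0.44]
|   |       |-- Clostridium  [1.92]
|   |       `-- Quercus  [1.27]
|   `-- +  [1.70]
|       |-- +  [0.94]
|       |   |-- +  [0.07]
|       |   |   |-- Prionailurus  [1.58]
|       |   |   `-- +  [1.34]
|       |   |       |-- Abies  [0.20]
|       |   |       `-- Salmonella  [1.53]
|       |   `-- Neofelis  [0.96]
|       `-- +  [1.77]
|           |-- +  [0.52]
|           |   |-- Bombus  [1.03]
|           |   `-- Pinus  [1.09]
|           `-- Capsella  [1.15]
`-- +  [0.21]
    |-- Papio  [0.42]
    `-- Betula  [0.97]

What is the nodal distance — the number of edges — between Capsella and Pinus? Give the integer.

3

The MRCA of Capsella and Pinus is the node subtending ((Bombus,Pinus),Capsella).
From Capsella up to that node: 1 branch. From Pinus up to the same node: 2 branches. Total: 1 + 2 = 3.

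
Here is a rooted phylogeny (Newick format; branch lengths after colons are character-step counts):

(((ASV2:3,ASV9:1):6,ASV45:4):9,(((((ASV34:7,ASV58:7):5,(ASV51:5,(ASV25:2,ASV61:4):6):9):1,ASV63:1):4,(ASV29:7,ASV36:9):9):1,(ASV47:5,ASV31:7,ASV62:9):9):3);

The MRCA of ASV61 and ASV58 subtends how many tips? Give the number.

The MRCA of ASV61 and ASV58 is the node subtending ((ASV34,ASV58),(ASV51,(ASV25,ASV61))).
That clade contains 5 terminal taxa: ASV25, ASV34, ASV51, ASV58, ASV61.

5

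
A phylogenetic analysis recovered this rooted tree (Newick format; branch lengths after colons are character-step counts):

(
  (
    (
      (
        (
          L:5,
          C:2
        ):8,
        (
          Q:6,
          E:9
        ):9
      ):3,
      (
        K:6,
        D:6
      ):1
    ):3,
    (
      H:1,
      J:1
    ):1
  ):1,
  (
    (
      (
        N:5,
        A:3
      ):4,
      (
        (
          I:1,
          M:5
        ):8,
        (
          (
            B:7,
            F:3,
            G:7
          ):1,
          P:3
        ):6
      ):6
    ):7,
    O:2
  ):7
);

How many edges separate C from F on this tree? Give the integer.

The MRCA of C and F is the root of the tree.
From C up to that node: 5 branches. From F up to the same node: 6 branches. Total: 5 + 6 = 11.

11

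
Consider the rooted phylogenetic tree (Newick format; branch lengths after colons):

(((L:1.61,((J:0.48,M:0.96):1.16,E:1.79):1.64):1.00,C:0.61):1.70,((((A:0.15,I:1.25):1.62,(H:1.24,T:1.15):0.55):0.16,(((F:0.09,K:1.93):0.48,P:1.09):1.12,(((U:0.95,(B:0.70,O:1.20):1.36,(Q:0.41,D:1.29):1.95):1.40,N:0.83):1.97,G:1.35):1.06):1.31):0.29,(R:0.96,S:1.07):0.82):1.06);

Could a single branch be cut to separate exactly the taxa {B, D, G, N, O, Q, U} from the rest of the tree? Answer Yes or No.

The most recent common ancestor of these taxa subtends (((U,(B,O),(Q,D)),N),G).
That clade has exactly 7 tips — every listed taxon and nothing else — so the group is monophyletic.

Yes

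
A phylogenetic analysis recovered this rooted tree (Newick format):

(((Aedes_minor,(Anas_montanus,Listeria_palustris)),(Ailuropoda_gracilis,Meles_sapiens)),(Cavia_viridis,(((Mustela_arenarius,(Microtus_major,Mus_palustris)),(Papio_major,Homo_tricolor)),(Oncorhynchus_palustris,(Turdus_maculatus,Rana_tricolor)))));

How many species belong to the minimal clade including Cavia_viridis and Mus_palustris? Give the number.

9

The MRCA of Cavia_viridis and Mus_palustris is the node subtending (Cavia_viridis,(((Mustela_arenarius,(Microtus_major,Mus_palustris)),(Papio_major,Homo_tricolor)),(Oncorhynchus_palustris,(Turdus_maculatus,Rana_tricolor)))).
That clade contains 9 terminal taxa: Cavia_viridis, Homo_tricolor, Microtus_major, Mus_palustris, Mustela_arenarius, Oncorhynchus_palustris, Papio_major, Rana_tricolor, Turdus_maculatus.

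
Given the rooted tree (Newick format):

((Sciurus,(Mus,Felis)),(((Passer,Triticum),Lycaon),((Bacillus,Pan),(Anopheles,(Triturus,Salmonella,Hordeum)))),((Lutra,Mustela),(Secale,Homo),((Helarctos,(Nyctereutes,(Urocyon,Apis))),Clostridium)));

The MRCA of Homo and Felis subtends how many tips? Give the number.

21

The MRCA of Homo and Felis is the root, so the clade is the entire tree.
That clade contains 21 terminal taxa: Anopheles, Apis, Bacillus, Clostridium, Felis, Helarctos, Homo, Hordeum, Lutra, Lycaon, Mus, Mustela, Nyctereutes, Pan, Passer, Salmonella, Sciurus, Secale, Triticum, Triturus, Urocyon.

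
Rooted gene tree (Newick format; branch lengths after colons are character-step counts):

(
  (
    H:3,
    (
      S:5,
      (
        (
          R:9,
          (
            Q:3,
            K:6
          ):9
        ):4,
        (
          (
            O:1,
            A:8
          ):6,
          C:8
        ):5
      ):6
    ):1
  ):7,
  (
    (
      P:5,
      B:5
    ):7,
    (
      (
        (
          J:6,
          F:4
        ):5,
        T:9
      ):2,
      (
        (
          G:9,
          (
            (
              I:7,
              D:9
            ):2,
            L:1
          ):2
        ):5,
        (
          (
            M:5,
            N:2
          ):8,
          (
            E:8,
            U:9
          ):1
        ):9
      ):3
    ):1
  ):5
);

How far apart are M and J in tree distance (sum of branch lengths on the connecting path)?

38

The path runs M → … → MRCA → … → J; the MRCA is the node subtending (((J,F),T),((G,((I,D),L)),((M,N),(E,U)))).
Branch lengths along that path: 5 + 8 + 9 + 3 + 2 + 5 + 6 = 38.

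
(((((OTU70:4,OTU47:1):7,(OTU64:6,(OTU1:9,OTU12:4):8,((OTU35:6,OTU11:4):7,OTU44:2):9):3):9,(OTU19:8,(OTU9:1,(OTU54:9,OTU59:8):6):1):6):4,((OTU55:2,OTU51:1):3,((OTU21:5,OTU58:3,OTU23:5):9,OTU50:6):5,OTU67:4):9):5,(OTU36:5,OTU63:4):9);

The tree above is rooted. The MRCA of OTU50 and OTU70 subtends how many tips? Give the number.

19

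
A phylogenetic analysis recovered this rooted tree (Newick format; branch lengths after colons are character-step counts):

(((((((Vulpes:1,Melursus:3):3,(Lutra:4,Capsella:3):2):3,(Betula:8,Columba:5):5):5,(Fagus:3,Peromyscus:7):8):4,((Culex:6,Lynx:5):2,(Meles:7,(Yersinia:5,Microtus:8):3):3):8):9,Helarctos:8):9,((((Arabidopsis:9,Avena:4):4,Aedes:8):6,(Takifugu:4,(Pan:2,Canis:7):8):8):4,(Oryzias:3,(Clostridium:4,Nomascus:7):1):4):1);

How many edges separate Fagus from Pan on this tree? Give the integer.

The MRCA of Fagus and Pan is the root of the tree.
From Fagus up to that node: 5 branches. From Pan up to the same node: 5 branches. Total: 5 + 5 = 10.

10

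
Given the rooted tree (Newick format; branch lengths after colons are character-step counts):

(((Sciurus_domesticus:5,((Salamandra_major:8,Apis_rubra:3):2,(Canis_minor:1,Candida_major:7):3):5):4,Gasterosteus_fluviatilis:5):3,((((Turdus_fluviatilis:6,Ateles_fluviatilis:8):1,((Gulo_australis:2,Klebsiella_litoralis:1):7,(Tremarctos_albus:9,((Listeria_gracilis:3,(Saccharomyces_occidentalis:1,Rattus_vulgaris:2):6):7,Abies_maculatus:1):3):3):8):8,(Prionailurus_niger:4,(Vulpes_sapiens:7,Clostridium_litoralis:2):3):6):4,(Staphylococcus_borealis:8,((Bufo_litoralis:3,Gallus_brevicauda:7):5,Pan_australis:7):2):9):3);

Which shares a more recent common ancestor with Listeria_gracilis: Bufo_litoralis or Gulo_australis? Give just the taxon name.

Gulo_australis

The MRCA of Listeria_gracilis and Gulo_australis subtends ((Gulo_australis,Klebsiella_litoralis),(Tremarctos_albus,((Listeria_gracilis,(Saccharomyces_occidentalis,Rattus_vulgaris)),Abies_maculatus))) (7 taxa).
The MRCA of Listeria_gracilis and Bufo_litoralis subtends ((((Turdus_fluviatilis,Ateles_fluviatilis),((Gulo_australis,Klebsiella_litoralis),(Tremarctos_albus,((Listeria_gracilis,(Saccharomyces_occidentalis,Rattus_vulgaris)),Abies_maculatus)))),(Prionailurus_niger,(Vulpes_sapiens,Clostridium_litoralis))),(Staphylococcus_borealis,((Bufo_litoralis,Gallus_brevicauda),Pan_australis))) (16 taxa).
The first is nested inside the second, so Listeria_gracilis shares a more recent common ancestor with Gulo_australis.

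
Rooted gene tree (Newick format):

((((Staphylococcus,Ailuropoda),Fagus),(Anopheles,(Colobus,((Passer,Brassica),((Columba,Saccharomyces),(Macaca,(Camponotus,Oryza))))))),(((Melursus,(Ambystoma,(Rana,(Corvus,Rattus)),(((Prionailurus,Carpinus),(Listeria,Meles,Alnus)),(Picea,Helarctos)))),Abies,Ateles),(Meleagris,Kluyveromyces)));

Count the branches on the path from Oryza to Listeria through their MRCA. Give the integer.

The MRCA of Oryza and Listeria is the root of the tree.
From Oryza up to that node: 8 branches. From Listeria up to the same node: 8 branches. Total: 8 + 8 = 16.

16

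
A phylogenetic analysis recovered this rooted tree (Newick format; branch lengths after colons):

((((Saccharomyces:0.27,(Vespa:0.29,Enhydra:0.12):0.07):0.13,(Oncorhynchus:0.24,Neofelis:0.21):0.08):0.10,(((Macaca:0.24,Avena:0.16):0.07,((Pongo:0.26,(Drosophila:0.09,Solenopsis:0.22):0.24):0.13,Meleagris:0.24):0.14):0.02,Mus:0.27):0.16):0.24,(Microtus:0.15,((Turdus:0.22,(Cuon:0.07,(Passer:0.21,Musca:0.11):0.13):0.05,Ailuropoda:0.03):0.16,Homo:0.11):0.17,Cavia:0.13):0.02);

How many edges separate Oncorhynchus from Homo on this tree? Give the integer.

7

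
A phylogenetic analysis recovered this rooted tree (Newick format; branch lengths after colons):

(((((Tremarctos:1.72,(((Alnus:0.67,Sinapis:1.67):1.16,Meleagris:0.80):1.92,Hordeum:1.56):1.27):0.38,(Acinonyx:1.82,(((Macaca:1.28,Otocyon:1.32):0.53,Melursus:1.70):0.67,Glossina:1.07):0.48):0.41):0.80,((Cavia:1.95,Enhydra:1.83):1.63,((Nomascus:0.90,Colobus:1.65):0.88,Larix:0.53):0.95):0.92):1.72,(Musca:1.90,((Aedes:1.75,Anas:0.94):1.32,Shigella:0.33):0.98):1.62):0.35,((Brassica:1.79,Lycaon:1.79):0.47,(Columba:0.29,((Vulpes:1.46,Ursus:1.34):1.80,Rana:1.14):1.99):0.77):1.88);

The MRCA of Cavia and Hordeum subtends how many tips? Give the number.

15

The MRCA of Cavia and Hordeum is the node subtending (((Tremarctos,(((Alnus,Sinapis),Meleagris),Hordeum)),(Acinonyx,(((Macaca,Otocyon),Melursus),Glossina))),((Cavia,Enhydra),((Nomascus,Colobus),Larix))).
That clade contains 15 terminal taxa: Acinonyx, Alnus, Cavia, Colobus, Enhydra, Glossina, Hordeum, Larix, Macaca, Meleagris, Melursus, Nomascus, Otocyon, Sinapis, Tremarctos.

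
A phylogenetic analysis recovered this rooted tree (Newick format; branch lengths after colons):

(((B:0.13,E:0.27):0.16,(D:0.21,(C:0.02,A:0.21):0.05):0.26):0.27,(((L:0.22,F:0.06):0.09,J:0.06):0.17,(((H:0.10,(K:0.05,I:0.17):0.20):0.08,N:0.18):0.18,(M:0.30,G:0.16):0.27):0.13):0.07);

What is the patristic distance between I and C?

The path runs I → … → MRCA → … → C; the MRCA is the root of the tree.
Branch lengths along that path: 0.17 + 0.20 + 0.08 + 0.18 + 0.13 + 0.07 + 0.27 + 0.26 + 0.05 + 0.02 = 1.43.

1.43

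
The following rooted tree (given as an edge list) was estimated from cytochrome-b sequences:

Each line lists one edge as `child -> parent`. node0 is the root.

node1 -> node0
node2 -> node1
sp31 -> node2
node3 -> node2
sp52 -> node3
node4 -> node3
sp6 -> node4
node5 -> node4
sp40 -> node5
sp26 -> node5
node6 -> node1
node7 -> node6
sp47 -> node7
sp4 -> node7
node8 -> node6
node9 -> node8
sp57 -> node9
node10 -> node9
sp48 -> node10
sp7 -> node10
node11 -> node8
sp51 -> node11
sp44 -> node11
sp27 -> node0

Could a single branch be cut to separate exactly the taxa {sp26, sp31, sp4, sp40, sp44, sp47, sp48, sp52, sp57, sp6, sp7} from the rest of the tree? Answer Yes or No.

No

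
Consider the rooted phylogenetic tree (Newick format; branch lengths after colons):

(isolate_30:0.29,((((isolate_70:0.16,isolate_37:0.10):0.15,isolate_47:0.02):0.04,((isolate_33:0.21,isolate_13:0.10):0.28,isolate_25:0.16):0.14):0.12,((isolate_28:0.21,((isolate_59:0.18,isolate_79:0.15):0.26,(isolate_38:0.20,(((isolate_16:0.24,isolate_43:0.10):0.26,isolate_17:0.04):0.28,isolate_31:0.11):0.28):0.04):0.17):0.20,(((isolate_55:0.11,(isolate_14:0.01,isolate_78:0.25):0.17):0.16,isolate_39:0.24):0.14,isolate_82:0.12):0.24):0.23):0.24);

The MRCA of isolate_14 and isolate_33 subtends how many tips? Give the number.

19

The MRCA of isolate_14 and isolate_33 is the node subtending ((((isolate_70,isolate_37),isolate_47),((isolate_33,isolate_13),isolate_25)),((isolate_28,((isolate_59,isolate_79),(isolate_38,(((isolate_16,isolate_43),isolate_17),isolate_31)))),(((isolate_55,(isolate_14,isolate_78)),isolate_39),isolate_82))).
That clade contains 19 terminal taxa: isolate_13, isolate_14, isolate_16, isolate_17, isolate_25, isolate_28, isolate_31, isolate_33, isolate_37, isolate_38, isolate_39, isolate_43, isolate_47, isolate_55, isolate_59, isolate_70, isolate_78, isolate_79, isolate_82.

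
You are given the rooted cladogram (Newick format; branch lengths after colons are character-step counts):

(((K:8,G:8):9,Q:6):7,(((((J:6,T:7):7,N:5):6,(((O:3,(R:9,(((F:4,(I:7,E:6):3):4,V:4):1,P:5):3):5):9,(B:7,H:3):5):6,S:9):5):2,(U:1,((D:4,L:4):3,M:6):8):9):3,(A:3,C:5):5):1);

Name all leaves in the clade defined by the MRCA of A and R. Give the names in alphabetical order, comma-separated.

A, B, C, D, E, F, H, I, J, L, M, N, O, P, R, S, T, U, V

Tracing A: it sits inside (A,C).
Tracing R: it sits inside (R,(((F,(I,E)),V),P)).
The smallest clade enclosing both is (((((J,T),N),(((O,(R,(((F,(I,E)),V),P))),(B,H)),S)),(U,((D,L),M))),(A,C)); the answer is its 19 terminal taxa in alphabetical order.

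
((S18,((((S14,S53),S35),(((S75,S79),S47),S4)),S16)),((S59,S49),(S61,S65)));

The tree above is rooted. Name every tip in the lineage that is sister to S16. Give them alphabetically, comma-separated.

S14, S35, S4, S47, S53, S75, S79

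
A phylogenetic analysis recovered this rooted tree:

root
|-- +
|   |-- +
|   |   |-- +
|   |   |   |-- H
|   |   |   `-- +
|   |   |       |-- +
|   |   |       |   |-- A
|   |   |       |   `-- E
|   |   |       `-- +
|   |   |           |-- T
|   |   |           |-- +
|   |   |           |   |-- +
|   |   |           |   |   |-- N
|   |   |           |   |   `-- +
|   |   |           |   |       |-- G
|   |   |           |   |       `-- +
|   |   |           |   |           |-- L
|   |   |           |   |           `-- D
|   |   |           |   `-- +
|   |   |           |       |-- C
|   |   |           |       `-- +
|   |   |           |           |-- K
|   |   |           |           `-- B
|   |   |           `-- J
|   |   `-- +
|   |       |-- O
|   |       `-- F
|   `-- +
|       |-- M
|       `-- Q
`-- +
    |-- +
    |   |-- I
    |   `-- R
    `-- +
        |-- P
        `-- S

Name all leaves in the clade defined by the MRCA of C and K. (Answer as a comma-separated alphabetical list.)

B, C, K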